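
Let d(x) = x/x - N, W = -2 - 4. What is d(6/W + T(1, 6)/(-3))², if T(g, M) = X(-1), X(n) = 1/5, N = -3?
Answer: 16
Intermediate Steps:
W = -6
X(n) = ⅕
T(g, M) = ⅕
d(x) = 4 (d(x) = x/x - 1*(-3) = 1 + 3 = 4)
d(6/W + T(1, 6)/(-3))² = 4² = 16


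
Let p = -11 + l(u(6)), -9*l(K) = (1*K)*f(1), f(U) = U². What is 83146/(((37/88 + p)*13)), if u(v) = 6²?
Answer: -7316848/16679 ≈ -438.69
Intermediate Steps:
u(v) = 36
l(K) = -K/9 (l(K) = -1*K*1²/9 = -K/9)
p = -15 (p = -11 - ⅑*36 = -11 - 4 = -15)
83146/(((37/88 + p)*13)) = 83146/(((37/88 - 15)*13)) = 83146/((-1283/88*13)) = 83146/(-16679/88) = 83146*(-88/16679) = -7316848/16679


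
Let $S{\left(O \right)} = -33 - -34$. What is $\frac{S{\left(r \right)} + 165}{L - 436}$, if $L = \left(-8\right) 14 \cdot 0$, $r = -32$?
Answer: $- \frac{83}{218} \approx -0.38073$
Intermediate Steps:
$S{\left(O \right)} = 1$ ($S{\left(O \right)} = -33 + 34 = 1$)
$L = 0$ ($L = \left(-112\right) 0 = 0$)
$\frac{S{\left(r \right)} + 165}{L - 436} = \frac{1 + 165}{0 - 436} = \frac{166}{-436} = 166 \left(- \frac{1}{436}\right) = - \frac{83}{218}$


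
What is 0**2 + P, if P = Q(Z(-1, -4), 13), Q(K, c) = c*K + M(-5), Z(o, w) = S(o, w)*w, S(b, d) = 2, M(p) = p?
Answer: -109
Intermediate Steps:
Z(o, w) = 2*w
Q(K, c) = -5 + K*c (Q(K, c) = c*K - 5 = K*c - 5 = -5 + K*c)
P = -109 (P = -5 + (2*(-4))*13 = -5 - 8*13 = -5 - 104 = -109)
0**2 + P = 0**2 - 109 = 0 - 109 = -109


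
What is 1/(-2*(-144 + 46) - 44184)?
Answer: -1/43988 ≈ -2.2733e-5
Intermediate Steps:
1/(-2*(-144 + 46) - 44184) = 1/(-2*(-98) - 44184) = 1/(196 - 44184) = 1/(-43988) = -1/43988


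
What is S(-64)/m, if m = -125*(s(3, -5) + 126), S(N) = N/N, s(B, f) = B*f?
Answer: -1/13875 ≈ -7.2072e-5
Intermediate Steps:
S(N) = 1
m = -13875 (m = -125*(3*(-5) + 126) = -125*(-15 + 126) = -125*111 = -13875)
S(-64)/m = 1/(-13875) = 1*(-1/13875) = -1/13875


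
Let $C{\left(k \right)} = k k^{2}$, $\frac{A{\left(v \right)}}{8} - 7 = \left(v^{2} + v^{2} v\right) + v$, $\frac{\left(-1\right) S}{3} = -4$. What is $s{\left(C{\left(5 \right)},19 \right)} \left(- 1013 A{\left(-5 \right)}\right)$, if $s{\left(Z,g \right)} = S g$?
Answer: $181075776$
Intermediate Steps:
$S = 12$ ($S = \left(-3\right) \left(-4\right) = 12$)
$A{\left(v \right)} = 56 + 8 v + 8 v^{2} + 8 v^{3}$ ($A{\left(v \right)} = 56 + 8 \left(\left(v^{2} + v^{2} v\right) + v\right) = 56 + 8 \left(\left(v^{2} + v^{3}\right) + v\right) = 56 + 8 \left(v + v^{2} + v^{3}\right) = 56 + \left(8 v + 8 v^{2} + 8 v^{3}\right) = 56 + 8 v + 8 v^{2} + 8 v^{3}$)
$C{\left(k \right)} = k^{3}$
$s{\left(Z,g \right)} = 12 g$
$s{\left(C{\left(5 \right)},19 \right)} \left(- 1013 A{\left(-5 \right)}\right) = 12 \cdot 19 \left(- 1013 \left(56 + 8 \left(-5\right) + 8 \left(-5\right)^{2} + 8 \left(-5\right)^{3}\right)\right) = 228 \left(- 1013 \left(56 - 40 + 8 \cdot 25 + 8 \left(-125\right)\right)\right) = 228 \left(- 1013 \left(56 - 40 + 200 - 1000\right)\right) = 228 \left(\left(-1013\right) \left(-784\right)\right) = 228 \cdot 794192 = 181075776$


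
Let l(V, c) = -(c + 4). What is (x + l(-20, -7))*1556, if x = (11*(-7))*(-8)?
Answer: 963164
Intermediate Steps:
x = 616 (x = -77*(-8) = 616)
l(V, c) = -4 - c (l(V, c) = -(4 + c) = -4 - c)
(x + l(-20, -7))*1556 = (616 + (-4 - 1*(-7)))*1556 = (616 + (-4 + 7))*1556 = (616 + 3)*1556 = 619*1556 = 963164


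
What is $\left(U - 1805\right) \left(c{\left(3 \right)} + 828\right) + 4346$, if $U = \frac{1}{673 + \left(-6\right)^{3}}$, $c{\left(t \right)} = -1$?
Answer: $- \frac{680192946}{457} \approx -1.4884 \cdot 10^{6}$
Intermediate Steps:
$U = \frac{1}{457}$ ($U = \frac{1}{673 - 216} = \frac{1}{457} \approx 0.0021882$)
$\left(U - 1805\right) \left(c{\left(3 \right)} + 828\right) + 4346 = \left(\frac{1}{457} - 1805\right) \left(-1 + 828\right) + 4346 = \left(- \frac{824884}{457}\right) 827 + 4346 = - \frac{682179068}{457} + 4346 = - \frac{680192946}{457}$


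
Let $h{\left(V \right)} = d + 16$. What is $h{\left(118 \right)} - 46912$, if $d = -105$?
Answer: $-47001$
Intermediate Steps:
$h{\left(V \right)} = -89$ ($h{\left(V \right)} = -105 + 16 = -89$)
$h{\left(118 \right)} - 46912 = -89 - 46912 = -47001$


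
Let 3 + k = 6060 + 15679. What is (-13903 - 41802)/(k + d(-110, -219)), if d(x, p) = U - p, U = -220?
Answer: -11141/4347 ≈ -2.5629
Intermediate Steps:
d(x, p) = -220 - p
k = 21736 (k = -3 + (6060 + 15679) = -3 + 21739 = 21736)
(-13903 - 41802)/(k + d(-110, -219)) = (-13903 - 41802)/(21736 + (-220 - 1*(-219))) = -55705/(21736 + (-220 + 219)) = -55705/(21736 - 1) = -55705/21735 = -55705*1/21735 = -11141/4347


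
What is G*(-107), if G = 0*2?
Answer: 0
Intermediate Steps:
G = 0
G*(-107) = 0*(-107) = 0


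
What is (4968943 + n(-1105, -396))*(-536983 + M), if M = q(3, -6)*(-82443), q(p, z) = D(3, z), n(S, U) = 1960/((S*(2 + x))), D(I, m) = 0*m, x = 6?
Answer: -589680553779982/221 ≈ -2.6682e+12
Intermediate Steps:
D(I, m) = 0
n(S, U) = 245/S (n(S, U) = 1960/((S*(2 + 6))) = 1960/((S*8)) = 1960/((8*S)) = 1960*(1/(8*S)) = 245/S)
q(p, z) = 0
M = 0 (M = 0*(-82443) = 0)
(4968943 + n(-1105, -396))*(-536983 + M) = (4968943 + 245/(-1105))*(-536983 + 0) = (4968943 + 245*(-1/1105))*(-536983) = (4968943 - 49/221)*(-536983) = (1098136354/221)*(-536983) = -589680553779982/221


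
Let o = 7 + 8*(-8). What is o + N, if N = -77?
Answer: -134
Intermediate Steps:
o = -57 (o = 7 - 64 = -57)
o + N = -57 - 77 = -134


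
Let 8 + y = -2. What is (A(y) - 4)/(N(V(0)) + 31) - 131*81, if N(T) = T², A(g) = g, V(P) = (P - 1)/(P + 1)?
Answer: -169783/16 ≈ -10611.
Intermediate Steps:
y = -10 (y = -8 - 2 = -10)
V(P) = (-1 + P)/(1 + P)
(A(y) - 4)/(N(V(0)) + 31) - 131*81 = (-10 - 4)/(((-1 + 0)/(1 + 0))² + 31) - 131*81 = -14/((-1/1)² + 31) - 10611 = -14/((1*(-1))² + 31) - 10611 = -14/((-1)² + 31) - 10611 = -14/(1 + 31) - 10611 = -14/32 - 10611 = -14*1/32 - 10611 = -7/16 - 10611 = -169783/16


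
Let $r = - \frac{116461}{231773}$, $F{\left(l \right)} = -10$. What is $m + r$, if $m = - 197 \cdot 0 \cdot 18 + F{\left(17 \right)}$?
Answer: $- \frac{2434191}{231773} \approx -10.502$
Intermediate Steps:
$r = - \frac{116461}{231773}$ ($r = \left(-116461\right) \frac{1}{231773} = - \frac{116461}{231773} \approx -0.50248$)
$m = -10$ ($m = - 197 \cdot 0 \cdot 18 - 10 = \left(-197\right) 0 - 10 = 0 - 10 = -10$)
$m + r = -10 - \frac{116461}{231773} = - \frac{2434191}{231773}$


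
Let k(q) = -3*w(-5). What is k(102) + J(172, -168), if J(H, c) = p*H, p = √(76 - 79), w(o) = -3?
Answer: 9 + 172*I*√3 ≈ 9.0 + 297.91*I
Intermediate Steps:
p = I*√3 (p = √(-3) = I*√3 ≈ 1.732*I)
J(H, c) = I*H*√3 (J(H, c) = (I*√3)*H = I*H*√3)
k(q) = 9 (k(q) = -3*(-3) = 9)
k(102) + J(172, -168) = 9 + I*172*√3 = 9 + 172*I*√3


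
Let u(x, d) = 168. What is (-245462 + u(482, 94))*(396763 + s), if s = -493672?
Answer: 23771196246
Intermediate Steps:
(-245462 + u(482, 94))*(396763 + s) = (-245462 + 168)*(396763 - 493672) = -245294*(-96909) = 23771196246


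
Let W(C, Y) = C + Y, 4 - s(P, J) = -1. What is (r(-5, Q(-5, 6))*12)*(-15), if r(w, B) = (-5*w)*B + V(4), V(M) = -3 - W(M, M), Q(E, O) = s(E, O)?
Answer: -20520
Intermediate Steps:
s(P, J) = 5 (s(P, J) = 4 - 1*(-1) = 4 + 1 = 5)
Q(E, O) = 5
V(M) = -3 - 2*M (V(M) = -3 - (M + M) = -3 - 2*M)
r(w, B) = -11 - 5*B*w (r(w, B) = (-5*w)*B + (-3 - 2*4) = -5*B*w + (-3 - 8) = -5*B*w - 11 = -11 - 5*B*w)
(r(-5, Q(-5, 6))*12)*(-15) = ((-11 - 5*5*(-5))*12)*(-15) = ((-11 + 125)*12)*(-15) = (114*12)*(-15) = 1368*(-15) = -20520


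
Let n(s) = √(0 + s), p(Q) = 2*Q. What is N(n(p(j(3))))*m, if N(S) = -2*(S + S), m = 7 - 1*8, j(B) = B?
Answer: 4*√6 ≈ 9.7980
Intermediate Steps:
n(s) = √s
m = -1 (m = 7 - 8 = -1)
N(S) = -4*S
N(n(p(j(3))))*m = -4*√6*(-1) = 4*√6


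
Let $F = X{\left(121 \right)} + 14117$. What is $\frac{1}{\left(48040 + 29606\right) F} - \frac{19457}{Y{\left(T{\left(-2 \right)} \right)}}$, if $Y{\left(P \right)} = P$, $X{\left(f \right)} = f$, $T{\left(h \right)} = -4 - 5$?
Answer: $\frac{2390019507205}{1105523748} \approx 2161.9$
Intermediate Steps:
$T{\left(h \right)} = -9$ ($T{\left(h \right)} = -4 - 5 = -9$)
$F = 14238$ ($F = 121 + 14117 = 14238$)
$\frac{1}{\left(48040 + 29606\right) F} - \frac{19457}{Y{\left(T{\left(-2 \right)} \right)}} = \frac{1}{\left(48040 + 29606\right) 14238} - \frac{19457}{-9} = \frac{1}{77646} \cdot \frac{1}{14238} - - \frac{19457}{9} = \frac{1}{77646} \cdot \frac{1}{14238} + \frac{19457}{9} = \frac{1}{1105523748} + \frac{19457}{9} = \frac{2390019507205}{1105523748}$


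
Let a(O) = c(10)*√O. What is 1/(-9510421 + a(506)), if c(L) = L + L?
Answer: -9510421/90448107394841 - 20*√506/90448107394841 ≈ -1.0515e-7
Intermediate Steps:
c(L) = 2*L
a(O) = 20*√O (a(O) = (2*10)*√O = 20*√O)
1/(-9510421 + a(506)) = 1/(-9510421 + 20*√506)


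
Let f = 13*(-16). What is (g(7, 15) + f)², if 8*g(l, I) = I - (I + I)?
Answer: 2819041/64 ≈ 44048.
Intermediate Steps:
g(l, I) = -I/8 (g(l, I) = (I - (I + I))/8 = (I - 2*I)/8 = (-I)/8 = -I/8)
f = -208
(g(7, 15) + f)² = (-⅛*15 - 208)² = (-15/8 - 208)² = (-1679/8)² = 2819041/64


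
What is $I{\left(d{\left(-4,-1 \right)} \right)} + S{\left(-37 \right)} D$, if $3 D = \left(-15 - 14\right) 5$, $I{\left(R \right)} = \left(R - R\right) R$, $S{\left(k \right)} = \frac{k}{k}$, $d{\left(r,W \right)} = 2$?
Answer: $- \frac{145}{3} \approx -48.333$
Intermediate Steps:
$S{\left(k \right)} = 1$
$I{\left(R \right)} = 0$ ($I{\left(R \right)} = 0 R = 0$)
$D = - \frac{145}{3}$ ($D = \frac{\left(-15 - 14\right) 5}{3} = \frac{\left(-29\right) 5}{3} = \frac{1}{3} \left(-145\right) = - \frac{145}{3} \approx -48.333$)
$I{\left(d{\left(-4,-1 \right)} \right)} + S{\left(-37 \right)} D = 0 + 1 \left(- \frac{145}{3}\right) = 0 - \frac{145}{3} = - \frac{145}{3}$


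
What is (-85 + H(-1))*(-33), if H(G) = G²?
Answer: 2772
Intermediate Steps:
(-85 + H(-1))*(-33) = (-85 + (-1)²)*(-33) = (-85 + 1)*(-33) = -84*(-33) = 2772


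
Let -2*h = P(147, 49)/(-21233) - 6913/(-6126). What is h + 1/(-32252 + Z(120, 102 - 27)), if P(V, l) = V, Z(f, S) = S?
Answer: -4694344098355/8370740880732 ≈ -0.56080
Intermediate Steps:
h = -145883207/260146716 (h = -(147/(-21233) - 6913/(-6126))/2 = -(147*(-1/21233) - 6913*(-1/6126))/2 = -(-147/21233 + 6913/6126)/2 = -½*145883207/130073358 = -145883207/260146716 ≈ -0.56077)
h + 1/(-32252 + Z(120, 102 - 27)) = -145883207/260146716 + 1/(-32252 + (102 - 27)) = -145883207/260146716 + 1/(-32252 + 75) = -145883207/260146716 + 1/(-32177) = -145883207/260146716 - 1/32177 = -4694344098355/8370740880732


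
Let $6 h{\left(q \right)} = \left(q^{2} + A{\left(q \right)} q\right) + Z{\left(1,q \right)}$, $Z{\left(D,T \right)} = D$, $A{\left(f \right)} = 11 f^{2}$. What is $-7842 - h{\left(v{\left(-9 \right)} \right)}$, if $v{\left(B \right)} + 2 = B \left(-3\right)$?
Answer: $- \frac{219553}{6} \approx -36592.0$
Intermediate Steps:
$v{\left(B \right)} = -2 - 3 B$ ($v{\left(B \right)} = -2 + B \left(-3\right) = -2 - 3 B$)
$h{\left(q \right)} = \frac{1}{6} + \frac{q^{2}}{6} + \frac{11 q^{3}}{6}$ ($h{\left(q \right)} = \frac{\left(q^{2} + 11 q^{2} q\right) + 1}{6} = \frac{\left(q^{2} + 11 q^{3}\right) + 1}{6} = \frac{1 + q^{2} + 11 q^{3}}{6} = \frac{1}{6} + \frac{q^{2}}{6} + \frac{11 q^{3}}{6}$)
$-7842 - h{\left(v{\left(-9 \right)} \right)} = -7842 - \left(\frac{1}{6} + \frac{\left(-2 - -27\right)^{2}}{6} + \frac{11 \left(-2 - -27\right)^{3}}{6}\right) = -7842 - \left(\frac{1}{6} + \frac{\left(-2 + 27\right)^{2}}{6} + \frac{11 \left(-2 + 27\right)^{3}}{6}\right) = -7842 - \left(\frac{1}{6} + \frac{25^{2}}{6} + \frac{11 \cdot 25^{3}}{6}\right) = -7842 - \left(\frac{1}{6} + \frac{1}{6} \cdot 625 + \frac{11}{6} \cdot 15625\right) = -7842 - \left(\frac{1}{6} + \frac{625}{6} + \frac{171875}{6}\right) = -7842 - \frac{172501}{6} = - \frac{219553}{6}$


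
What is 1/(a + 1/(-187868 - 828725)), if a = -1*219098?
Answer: -1016593/222733493115 ≈ -4.5642e-6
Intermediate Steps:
a = -219098
1/(a + 1/(-187868 - 828725)) = 1/(-219098 + 1/(-187868 - 828725)) = 1/(-219098 + 1/(-1016593)) = 1/(-219098 - 1/1016593) = 1/(-222733493115/1016593) = -1016593/222733493115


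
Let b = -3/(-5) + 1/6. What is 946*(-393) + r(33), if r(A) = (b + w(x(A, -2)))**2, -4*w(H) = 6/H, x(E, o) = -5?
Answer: -83649794/225 ≈ -3.7178e+5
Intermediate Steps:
w(H) = -3/(2*H)
b = 23/30 (b = -3*(-1/5) + 1*(1/6) = 3/5 + 1/6 = 23/30 ≈ 0.76667)
r(A) = 256/225 (r(A) = (23/30 - 3/2/(-5))**2 = (23/30 - 3/2*(-1/5))**2 = (23/30 + 3/10)**2 = (16/15)**2 = 256/225)
946*(-393) + r(33) = 946*(-393) + 256/225 = -371778 + 256/225 = -83649794/225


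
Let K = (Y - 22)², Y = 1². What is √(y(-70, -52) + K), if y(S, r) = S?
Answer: √371 ≈ 19.261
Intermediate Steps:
Y = 1
K = 441 (K = (1 - 22)² = (-21)² = 441)
√(y(-70, -52) + K) = √(-70 + 441) = √371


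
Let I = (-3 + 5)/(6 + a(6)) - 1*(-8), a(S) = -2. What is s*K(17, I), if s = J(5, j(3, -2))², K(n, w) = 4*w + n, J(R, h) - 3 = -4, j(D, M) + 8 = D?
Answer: 51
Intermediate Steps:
j(D, M) = -8 + D
I = 17/2 (I = (-3 + 5)/(6 - 2) - 1*(-8) = 2/4 + 8 = 2*(¼) + 8 = ½ + 8 = 17/2 ≈ 8.5000)
J(R, h) = -1 (J(R, h) = 3 - 4 = -1)
K(n, w) = n + 4*w
s = 1 (s = (-1)² = 1)
s*K(17, I) = 1*(17 + 4*(17/2)) = 1*(17 + 34) = 1*51 = 51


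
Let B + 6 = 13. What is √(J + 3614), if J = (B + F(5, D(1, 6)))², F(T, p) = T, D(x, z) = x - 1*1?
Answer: √3758 ≈ 61.303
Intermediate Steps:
D(x, z) = -1 + x (D(x, z) = x - 1 = -1 + x)
B = 7 (B = -6 + 13 = 7)
J = 144 (J = (7 + 5)² = 12² = 144)
√(J + 3614) = √(144 + 3614) = √3758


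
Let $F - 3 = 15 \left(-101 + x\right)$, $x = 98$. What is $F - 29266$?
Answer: $-29308$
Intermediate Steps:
$F = -42$ ($F = 3 + 15 \left(-101 + 98\right) = 3 + 15 \left(-3\right) = 3 - 45 = -42$)
$F - 29266 = -42 - 29266 = -29308$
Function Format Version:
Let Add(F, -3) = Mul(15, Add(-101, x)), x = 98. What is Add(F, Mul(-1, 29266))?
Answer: -29308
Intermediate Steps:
F = -42 (F = Add(3, Mul(15, Add(-101, 98))) = Add(3, Mul(15, -3)) = Add(3, -45) = -42)
Add(F, Mul(-1, 29266)) = Add(-42, Mul(-1, 29266)) = Add(-42, -29266) = -29308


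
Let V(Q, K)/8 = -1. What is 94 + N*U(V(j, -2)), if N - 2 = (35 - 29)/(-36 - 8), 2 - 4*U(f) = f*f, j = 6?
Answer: 2865/44 ≈ 65.114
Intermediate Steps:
V(Q, K) = -8 (V(Q, K) = 8*(-1) = -8)
U(f) = ½ - f²/4 (U(f) = ½ - f*f/4 = ½ - f²/4)
N = 41/22 (N = 2 + (35 - 29)/(-36 - 8) = 2 + 6/(-44) = 2 + 6*(-1/44) = 2 - 3/22 = 41/22 ≈ 1.8636)
94 + N*U(V(j, -2)) = 94 + 41*(½ - ¼*(-8)²)/22 = 94 + 41*(½ - ¼*64)/22 = 94 + 41*(½ - 16)/22 = 94 + (41/22)*(-31/2) = 94 - 1271/44 = 2865/44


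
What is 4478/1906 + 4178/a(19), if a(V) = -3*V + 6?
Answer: -3867445/48603 ≈ -79.572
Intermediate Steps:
a(V) = 6 - 3*V
4478/1906 + 4178/a(19) = 4478/1906 + 4178/(6 - 3*19) = 4478*(1/1906) + 4178/(6 - 57) = 2239/953 + 4178/(-51) = 2239/953 + 4178*(-1/51) = 2239/953 - 4178/51 = -3867445/48603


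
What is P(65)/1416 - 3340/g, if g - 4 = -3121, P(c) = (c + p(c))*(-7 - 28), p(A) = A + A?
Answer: -5514695/1471224 ≈ -3.7484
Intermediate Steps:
p(A) = 2*A
P(c) = -105*c (P(c) = (c + 2*c)*(-7 - 28) = (3*c)*(-35) = -105*c)
g = -3117 (g = 4 - 3121 = -3117)
P(65)/1416 - 3340/g = -105*65/1416 - 3340/(-3117) = -6825*1/1416 - 3340*(-1/3117) = -2275/472 + 3340/3117 = -5514695/1471224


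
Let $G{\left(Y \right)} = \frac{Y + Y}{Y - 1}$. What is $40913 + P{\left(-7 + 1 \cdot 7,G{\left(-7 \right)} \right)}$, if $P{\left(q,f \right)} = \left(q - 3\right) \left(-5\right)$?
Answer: $40928$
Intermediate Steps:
$G{\left(Y \right)} = \frac{2 Y}{-1 + Y}$
$P{\left(q,f \right)} = 15 - 5 q$ ($P{\left(q,f \right)} = \left(-3 + q\right) \left(-5\right) = 15 - 5 q$)
$40913 + P{\left(-7 + 1 \cdot 7,G{\left(-7 \right)} \right)} = 40913 + \left(15 - 5 \left(-7 + 1 \cdot 7\right)\right) = 40913 + \left(15 - 5 \left(-7 + 7\right)\right) = 40913 + \left(15 - 0\right) = 40913 + \left(15 + 0\right) = 40913 + 15 = 40928$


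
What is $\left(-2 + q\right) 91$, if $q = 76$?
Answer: $6734$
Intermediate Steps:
$\left(-2 + q\right) 91 = \left(-2 + 76\right) 91 = 74 \cdot 91 = 6734$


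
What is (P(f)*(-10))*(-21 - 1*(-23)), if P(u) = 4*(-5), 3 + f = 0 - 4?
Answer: 400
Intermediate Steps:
f = -7 (f = -3 + (0 - 4) = -3 - 4 = -7)
P(u) = -20
(P(f)*(-10))*(-21 - 1*(-23)) = (-20*(-10))*(-21 - 1*(-23)) = 200*(-21 + 23) = 200*2 = 400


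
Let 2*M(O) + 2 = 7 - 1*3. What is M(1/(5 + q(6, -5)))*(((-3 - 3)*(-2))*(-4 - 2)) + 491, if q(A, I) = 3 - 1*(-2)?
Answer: 419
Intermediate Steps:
q(A, I) = 5 (q(A, I) = 3 + 2 = 5)
M(O) = 1 (M(O) = -1 + (7 - 1*3)/2 = -1 + (7 - 3)/2 = -1 + (½)*4 = -1 + 2 = 1)
M(1/(5 + q(6, -5)))*(((-3 - 3)*(-2))*(-4 - 2)) + 491 = 1*(((-3 - 3)*(-2))*(-4 - 2)) + 491 = 1*(-6*(-2)*(-6)) + 491 = 1*(12*(-6)) + 491 = 1*(-72) + 491 = -72 + 491 = 419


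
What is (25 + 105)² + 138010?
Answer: 154910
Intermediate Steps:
(25 + 105)² + 138010 = 130² + 138010 = 16900 + 138010 = 154910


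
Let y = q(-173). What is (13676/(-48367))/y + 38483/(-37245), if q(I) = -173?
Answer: -321496793533/311647202295 ≈ -1.0316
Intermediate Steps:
y = -173
(13676/(-48367))/y + 38483/(-37245) = (13676/(-48367))/(-173) + 38483/(-37245) = (13676*(-1/48367))*(-1/173) + 38483*(-1/37245) = -13676/48367*(-1/173) - 38483/37245 = 13676/8367491 - 38483/37245 = -321496793533/311647202295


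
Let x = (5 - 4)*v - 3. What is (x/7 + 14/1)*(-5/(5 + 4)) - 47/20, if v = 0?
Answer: -12461/1260 ≈ -9.8897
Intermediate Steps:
x = -3 (x = (5 - 4)*0 - 3 = 1*0 - 3 = 0 - 3 = -3)
(x/7 + 14/1)*(-5/(5 + 4)) - 47/20 = (-3/7 + 14/1)*(-5/(5 + 4)) - 47/20 = (-3*⅐ + 14*1)*(-5/9) - 47*1/20 = (-3/7 + 14)*(-5*⅑) - 47/20 = (95/7)*(-5/9) - 47/20 = -475/63 - 47/20 = -12461/1260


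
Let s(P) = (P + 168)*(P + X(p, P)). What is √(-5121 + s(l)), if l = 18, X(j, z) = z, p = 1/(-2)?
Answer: 15*√7 ≈ 39.686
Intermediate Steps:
p = -½ ≈ -0.50000
s(P) = 2*P*(168 + P) (s(P) = (P + 168)*(P + P) = (168 + P)*(2*P) = 2*P*(168 + P))
√(-5121 + s(l)) = √(-5121 + 2*18*(168 + 18)) = √(-5121 + 2*18*186) = √(-5121 + 6696) = √1575 = 15*√7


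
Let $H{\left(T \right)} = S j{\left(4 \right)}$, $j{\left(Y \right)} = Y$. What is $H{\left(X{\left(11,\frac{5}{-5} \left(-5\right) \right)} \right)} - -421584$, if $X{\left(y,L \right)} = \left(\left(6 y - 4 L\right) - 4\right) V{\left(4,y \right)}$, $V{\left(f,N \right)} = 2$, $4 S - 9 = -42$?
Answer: $421551$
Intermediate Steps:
$S = - \frac{33}{4}$ ($S = \frac{9}{4} + \frac{1}{4} \left(-42\right) = \frac{9}{4} - \frac{21}{2} = - \frac{33}{4} \approx -8.25$)
$X{\left(y,L \right)} = -8 - 8 L + 12 y$ ($X{\left(y,L \right)} = \left(\left(6 y - 4 L\right) - 4\right) 2 = \left(\left(- 4 L + 6 y\right) - 4\right) 2 = \left(-4 - 4 L + 6 y\right) 2 = -8 - 8 L + 12 y$)
$H{\left(T \right)} = -33$ ($H{\left(T \right)} = \left(- \frac{33}{4}\right) 4 = -33$)
$H{\left(X{\left(11,\frac{5}{-5} \left(-5\right) \right)} \right)} - -421584 = -33 - -421584 = -33 + 421584 = 421551$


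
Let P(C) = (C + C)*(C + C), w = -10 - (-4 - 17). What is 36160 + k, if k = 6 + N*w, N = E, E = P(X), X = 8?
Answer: 38982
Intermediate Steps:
w = 11 (w = -10 - 1*(-21) = -10 + 21 = 11)
P(C) = 4*C² (P(C) = (2*C)*(2*C) = 4*C²)
E = 256 (E = 4*8² = 4*64 = 256)
N = 256
k = 2822 (k = 6 + 256*11 = 6 + 2816 = 2822)
36160 + k = 36160 + 2822 = 38982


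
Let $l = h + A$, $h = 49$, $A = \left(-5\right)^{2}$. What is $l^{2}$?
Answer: $5476$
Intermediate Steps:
$A = 25$
$l = 74$ ($l = 49 + 25 = 74$)
$l^{2} = 74^{2} = 5476$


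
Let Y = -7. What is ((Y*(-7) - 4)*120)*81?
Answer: 437400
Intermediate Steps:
((Y*(-7) - 4)*120)*81 = ((-7*(-7) - 4)*120)*81 = ((49 - 4)*120)*81 = (45*120)*81 = 5400*81 = 437400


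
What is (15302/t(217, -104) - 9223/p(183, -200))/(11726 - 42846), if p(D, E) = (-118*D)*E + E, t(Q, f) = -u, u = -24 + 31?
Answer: 9440468823/134394832000 ≈ 0.070244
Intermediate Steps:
u = 7
t(Q, f) = -7 (t(Q, f) = -1*7 = -7)
p(D, E) = E - 118*D*E (p(D, E) = -118*D*E + E = E - 118*D*E)
(15302/t(217, -104) - 9223/p(183, -200))/(11726 - 42846) = (15302/(-7) - 9223*(-1/(200*(1 - 118*183))))/(11726 - 42846) = (15302*(-⅐) - 9223*(-1/(200*(1 - 21594))))/(-31120) = (-2186 - 9223/((-200*(-21593))))*(-1/31120) = (-2186 - 9223/4318600)*(-1/31120) = -9440468823/4318600*(-1/31120) = 9440468823/134394832000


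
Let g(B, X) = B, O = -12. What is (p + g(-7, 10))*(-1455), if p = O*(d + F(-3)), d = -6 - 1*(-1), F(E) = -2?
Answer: -112035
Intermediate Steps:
d = -5 (d = -6 + 1 = -5)
p = 84 (p = -12*(-5 - 2) = -12*(-7) = 84)
(p + g(-7, 10))*(-1455) = (84 - 7)*(-1455) = 77*(-1455) = -112035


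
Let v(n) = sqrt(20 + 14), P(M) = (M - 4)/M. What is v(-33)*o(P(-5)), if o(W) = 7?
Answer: 7*sqrt(34) ≈ 40.817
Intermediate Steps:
P(M) = (-4 + M)/M
v(n) = sqrt(34)
v(-33)*o(P(-5)) = sqrt(34)*7 = 7*sqrt(34)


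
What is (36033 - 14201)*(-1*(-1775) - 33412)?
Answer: -690698984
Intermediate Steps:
(36033 - 14201)*(-1*(-1775) - 33412) = 21832*(1775 - 33412) = 21832*(-31637) = -690698984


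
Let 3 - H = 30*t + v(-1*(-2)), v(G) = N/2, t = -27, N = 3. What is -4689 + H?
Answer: -7755/2 ≈ -3877.5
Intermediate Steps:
v(G) = 3/2
H = 1623/2 (H = 3 - (30*(-27) + 3/2) = 3 - (-810 + 3/2) = 3 - 1*(-1617/2) = 3 + 1617/2 = 1623/2 ≈ 811.50)
-4689 + H = -4689 + 1623/2 = -7755/2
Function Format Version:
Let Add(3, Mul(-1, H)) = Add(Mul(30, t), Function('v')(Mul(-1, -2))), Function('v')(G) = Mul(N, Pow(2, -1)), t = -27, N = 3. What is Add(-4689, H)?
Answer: Rational(-7755, 2) ≈ -3877.5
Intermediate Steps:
Function('v')(G) = Rational(3, 2) (Function('v')(G) = Mul(3, Pow(2, -1)) = Mul(3, Rational(1, 2)) = Rational(3, 2))
H = Rational(1623, 2) (H = Add(3, Mul(-1, Add(Mul(30, -27), Rational(3, 2)))) = Add(3, Mul(-1, Add(-810, Rational(3, 2)))) = Add(3, Mul(-1, Rational(-1617, 2))) = Add(3, Rational(1617, 2)) = Rational(1623, 2) ≈ 811.50)
Add(-4689, H) = Add(-4689, Rational(1623, 2)) = Rational(-7755, 2)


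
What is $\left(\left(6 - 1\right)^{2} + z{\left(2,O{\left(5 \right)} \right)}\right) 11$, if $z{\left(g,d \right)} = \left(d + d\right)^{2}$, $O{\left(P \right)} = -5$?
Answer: $1375$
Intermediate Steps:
$z{\left(g,d \right)} = 4 d^{2}$ ($z{\left(g,d \right)} = \left(2 d\right)^{2} = 4 d^{2}$)
$\left(\left(6 - 1\right)^{2} + z{\left(2,O{\left(5 \right)} \right)}\right) 11 = \left(\left(6 - 1\right)^{2} + 4 \left(-5\right)^{2}\right) 11 = \left(5^{2} + 4 \cdot 25\right) 11 = \left(25 + 100\right) 11 = 125 \cdot 11 = 1375$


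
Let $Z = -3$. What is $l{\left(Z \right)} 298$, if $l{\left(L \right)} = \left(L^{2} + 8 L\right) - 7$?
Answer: $-6556$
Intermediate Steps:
$l{\left(L \right)} = -7 + L^{2} + 8 L$
$l{\left(Z \right)} 298 = \left(-7 + \left(-3\right)^{2} + 8 \left(-3\right)\right) 298 = \left(-7 + 9 - 24\right) 298 = \left(-22\right) 298 = -6556$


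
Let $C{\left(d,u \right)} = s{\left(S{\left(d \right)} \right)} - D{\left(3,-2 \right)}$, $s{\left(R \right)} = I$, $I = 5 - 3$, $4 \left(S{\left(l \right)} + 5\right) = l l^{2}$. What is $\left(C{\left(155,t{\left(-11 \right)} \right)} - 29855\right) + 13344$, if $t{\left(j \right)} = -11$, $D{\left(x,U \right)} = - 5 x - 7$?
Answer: $-16487$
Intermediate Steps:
$D{\left(x,U \right)} = -7 - 5 x$
$S{\left(l \right)} = -5 + \frac{l^{3}}{4}$ ($S{\left(l \right)} = -5 + \frac{l l^{2}}{4} = -5 + \frac{l^{3}}{4}$)
$I = 2$ ($I = 5 - 3 = 2$)
$s{\left(R \right)} = 2$
$C{\left(d,u \right)} = 24$ ($C{\left(d,u \right)} = 2 - \left(-7 - 15\right) = 2 - -22 = 2 + 22 = 24$)
$\left(C{\left(155,t{\left(-11 \right)} \right)} - 29855\right) + 13344 = \left(24 - 29855\right) + 13344 = -29831 + 13344 = -16487$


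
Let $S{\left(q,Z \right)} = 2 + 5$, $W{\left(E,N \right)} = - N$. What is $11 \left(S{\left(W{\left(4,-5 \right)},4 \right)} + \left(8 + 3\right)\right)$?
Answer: $198$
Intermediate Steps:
$S{\left(q,Z \right)} = 7$
$11 \left(S{\left(W{\left(4,-5 \right)},4 \right)} + \left(8 + 3\right)\right) = 11 \left(7 + \left(8 + 3\right)\right) = 11 \left(7 + 11\right) = 11 \cdot 18 = 198$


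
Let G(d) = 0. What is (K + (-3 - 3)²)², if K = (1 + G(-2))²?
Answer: 1369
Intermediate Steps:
K = 1 (K = (1 + 0)² = 1² = 1)
(K + (-3 - 3)²)² = (1 + (-3 - 3)²)² = (1 + (-6)²)² = (1 + 36)² = 37² = 1369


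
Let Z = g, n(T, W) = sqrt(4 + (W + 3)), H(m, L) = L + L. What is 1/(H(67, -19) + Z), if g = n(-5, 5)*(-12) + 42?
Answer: -1/428 - 3*sqrt(3)/214 ≈ -0.026618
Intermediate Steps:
H(m, L) = 2*L
n(T, W) = sqrt(7 + W) (n(T, W) = sqrt(4 + (3 + W)) = sqrt(7 + W))
g = 42 - 24*sqrt(3) (g = sqrt(7 + 5)*(-12) + 42 = sqrt(12)*(-12) + 42 = (2*sqrt(3))*(-12) + 42 = -24*sqrt(3) + 42 = 42 - 24*sqrt(3) ≈ 0.43078)
Z = 42 - 24*sqrt(3) ≈ 0.43078
1/(H(67, -19) + Z) = 1/(2*(-19) + (42 - 24*sqrt(3))) = 1/(-38 + (42 - 24*sqrt(3))) = 1/(4 - 24*sqrt(3))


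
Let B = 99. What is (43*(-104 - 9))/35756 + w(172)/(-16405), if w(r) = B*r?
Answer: -688565063/586577180 ≈ -1.1739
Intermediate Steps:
w(r) = 99*r
(43*(-104 - 9))/35756 + w(172)/(-16405) = (43*(-104 - 9))/35756 + (99*172)/(-16405) = (43*(-113))*(1/35756) + 17028*(-1/16405) = -4859*1/35756 - 17028/16405 = -4859/35756 - 17028/16405 = -688565063/586577180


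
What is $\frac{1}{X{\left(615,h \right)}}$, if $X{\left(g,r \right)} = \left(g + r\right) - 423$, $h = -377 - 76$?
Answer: $- \frac{1}{261} \approx -0.0038314$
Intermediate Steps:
$h = -453$
$X{\left(g,r \right)} = -423 + g + r$
$\frac{1}{X{\left(615,h \right)}} = \frac{1}{-423 + 615 - 453} = \frac{1}{-261} = - \frac{1}{261}$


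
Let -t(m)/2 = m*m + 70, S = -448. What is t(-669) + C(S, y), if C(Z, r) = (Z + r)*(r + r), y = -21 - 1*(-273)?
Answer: -994046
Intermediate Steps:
y = 252 (y = -21 + 273 = 252)
C(Z, r) = 2*r*(Z + r) (C(Z, r) = (Z + r)*(2*r) = 2*r*(Z + r))
t(m) = -140 - 2*m² (t(m) = -2*(m*m + 70) = -2*(m² + 70) = -2*(70 + m²) = -140 - 2*m²)
t(-669) + C(S, y) = (-140 - 2*(-669)²) + 2*252*(-448 + 252) = (-140 - 2*447561) + 2*252*(-196) = (-140 - 895122) - 98784 = -895262 - 98784 = -994046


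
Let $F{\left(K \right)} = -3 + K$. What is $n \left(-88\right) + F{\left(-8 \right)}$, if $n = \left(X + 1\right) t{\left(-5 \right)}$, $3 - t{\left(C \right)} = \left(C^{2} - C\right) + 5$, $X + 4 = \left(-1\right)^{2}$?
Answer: $-5643$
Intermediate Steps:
$X = -3$ ($X = -4 + \left(-1\right)^{2} = -4 + 1 = -3$)
$t{\left(C \right)} = -2 + C - C^{2}$ ($t{\left(C \right)} = 3 - \left(\left(C^{2} - C\right) + 5\right) = 3 - \left(5 + C^{2} - C\right) = -2 + C - C^{2}$)
$n = 64$ ($n = \left(-3 + 1\right) \left(-2 - 5 - \left(-5\right)^{2}\right) = - 2 \left(-2 - 5 - 25\right) = \left(-2\right) \left(-32\right) = 64$)
$n \left(-88\right) + F{\left(-8 \right)} = 64 \left(-88\right) - 11 = -5632 - 11 = -5643$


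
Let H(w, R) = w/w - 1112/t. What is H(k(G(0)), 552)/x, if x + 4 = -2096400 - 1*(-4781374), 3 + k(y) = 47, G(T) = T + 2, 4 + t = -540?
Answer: 23/20286440 ≈ 1.1338e-6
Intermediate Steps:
t = -544 (t = -4 - 540 = -544)
G(T) = 2 + T
k(y) = 44 (k(y) = -3 + 47 = 44)
H(w, R) = 207/68 (H(w, R) = w/w - 1112/(-544) = 1 - 1112*(-1/544) = 1 + 139/68 = 207/68)
x = 2684970 (x = -4 + (-2096400 - 1*(-4781374)) = -4 + (-2096400 + 4781374) = -4 + 2684974 = 2684970)
H(k(G(0)), 552)/x = (207/68)/2684970 = (207/68)*(1/2684970) = 23/20286440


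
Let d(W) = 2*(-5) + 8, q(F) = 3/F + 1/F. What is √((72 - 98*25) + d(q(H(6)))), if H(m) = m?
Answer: 2*I*√595 ≈ 48.785*I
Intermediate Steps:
q(F) = 4/F (q(F) = 3/F + 1/F = 4/F)
d(W) = -2 (d(W) = -10 + 8 = -2)
√((72 - 98*25) + d(q(H(6)))) = √((72 - 98*25) - 2) = √((72 - 2450) - 2) = √(-2378 - 2) = √(-2380) = 2*I*√595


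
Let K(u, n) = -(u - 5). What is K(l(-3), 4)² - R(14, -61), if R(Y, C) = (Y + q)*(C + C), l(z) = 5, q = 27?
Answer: 5002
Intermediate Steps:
R(Y, C) = 2*C*(27 + Y) (R(Y, C) = (Y + 27)*(C + C) = (27 + Y)*(2*C) = 2*C*(27 + Y))
K(u, n) = 5 - u (K(u, n) = -(-5 + u) = 5 - u)
K(l(-3), 4)² - R(14, -61) = (5 - 1*5)² - 2*(-61)*(27 + 14) = (5 - 5)² - 2*(-61)*41 = 0² - 1*(-5002) = 0 + 5002 = 5002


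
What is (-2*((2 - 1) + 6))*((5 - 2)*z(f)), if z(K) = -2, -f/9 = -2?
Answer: 84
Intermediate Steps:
f = 18 (f = -9*(-2) = 18)
(-2*((2 - 1) + 6))*((5 - 2)*z(f)) = (-2*((2 - 1) + 6))*((5 - 2)*(-2)) = (-2*(1 + 6))*(3*(-2)) = -2*7*(-6) = -14*(-6) = 84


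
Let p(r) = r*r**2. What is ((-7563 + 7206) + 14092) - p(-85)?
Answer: 627860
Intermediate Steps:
p(r) = r**3
((-7563 + 7206) + 14092) - p(-85) = ((-7563 + 7206) + 14092) - 1*(-85)**3 = (-357 + 14092) - 1*(-614125) = 13735 + 614125 = 627860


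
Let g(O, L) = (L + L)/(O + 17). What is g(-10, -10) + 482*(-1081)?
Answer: -3647314/7 ≈ -5.2105e+5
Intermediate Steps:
g(O, L) = 2*L/(17 + O) (g(O, L) = (2*L)/(17 + O) = 2*L/(17 + O))
g(-10, -10) + 482*(-1081) = 2*(-10)/(17 - 10) + 482*(-1081) = 2*(-10)/7 - 521042 = 2*(-10)*(1/7) - 521042 = -20/7 - 521042 = -3647314/7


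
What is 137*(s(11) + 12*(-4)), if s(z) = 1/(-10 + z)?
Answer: -6439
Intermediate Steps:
137*(s(11) + 12*(-4)) = 137*(1/(-10 + 11) + 12*(-4)) = 137*(1/1 - 48) = 137*(1 - 48) = 137*(-47) = -6439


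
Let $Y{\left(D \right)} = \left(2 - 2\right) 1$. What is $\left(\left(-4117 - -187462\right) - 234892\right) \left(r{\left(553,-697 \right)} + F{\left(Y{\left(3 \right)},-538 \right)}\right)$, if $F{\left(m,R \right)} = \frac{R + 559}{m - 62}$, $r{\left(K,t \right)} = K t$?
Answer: $\frac{1231837370561}{62} \approx 1.9868 \cdot 10^{10}$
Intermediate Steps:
$Y{\left(D \right)} = 0$ ($Y{\left(D \right)} = \left(2 - 2\right) 1 = 0 \cdot 1 = 0$)
$F{\left(m,R \right)} = \frac{559 + R}{-62 + m}$
$\left(\left(-4117 - -187462\right) - 234892\right) \left(r{\left(553,-697 \right)} + F{\left(Y{\left(3 \right)},-538 \right)}\right) = \left(\left(-4117 - -187462\right) - 234892\right) \left(553 \left(-697\right) + \frac{559 - 538}{-62 + 0}\right) = \left(\left(-4117 + 187462\right) - 234892\right) \left(-385441 + \frac{1}{-62} \cdot 21\right) = \left(183345 - 234892\right) \left(-385441 - \frac{21}{62}\right) = - 51547 \left(-385441 - \frac{21}{62}\right) = \left(-51547\right) \left(- \frac{23897363}{62}\right) = \frac{1231837370561}{62}$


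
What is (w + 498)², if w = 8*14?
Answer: 372100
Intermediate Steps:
w = 112
(w + 498)² = (112 + 498)² = 610² = 372100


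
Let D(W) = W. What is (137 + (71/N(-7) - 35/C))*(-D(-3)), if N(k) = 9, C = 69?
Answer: 29887/69 ≈ 433.15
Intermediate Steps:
(137 + (71/N(-7) - 35/C))*(-D(-3)) = (137 + (71/9 - 35/69))*(-1*(-3)) = (137 + (71*(1/9) - 35*1/69))*3 = (137 + (71/9 - 35/69))*3 = (137 + 1528/207)*3 = (29887/207)*3 = 29887/69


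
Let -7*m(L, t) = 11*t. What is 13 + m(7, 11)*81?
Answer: -9710/7 ≈ -1387.1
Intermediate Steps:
m(L, t) = -11*t/7
13 + m(7, 11)*81 = 13 - 11/7*11*81 = 13 - 121/7*81 = 13 - 9801/7 = -9710/7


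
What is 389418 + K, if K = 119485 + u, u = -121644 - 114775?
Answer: 272484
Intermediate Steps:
u = -236419
K = -116934 (K = 119485 - 236419 = -116934)
389418 + K = 389418 - 116934 = 272484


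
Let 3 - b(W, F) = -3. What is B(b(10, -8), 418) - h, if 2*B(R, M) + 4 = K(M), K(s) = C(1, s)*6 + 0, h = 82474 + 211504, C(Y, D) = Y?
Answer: -293977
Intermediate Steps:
b(W, F) = 6 (b(W, F) = 3 - 1*(-3) = 3 + 3 = 6)
h = 293978
K(s) = 6 (K(s) = 1*6 + 0 = 6 + 0 = 6)
B(R, M) = 1 (B(R, M) = -2 + (½)*6 = -2 + 3 = 1)
B(b(10, -8), 418) - h = 1 - 1*293978 = 1 - 293978 = -293977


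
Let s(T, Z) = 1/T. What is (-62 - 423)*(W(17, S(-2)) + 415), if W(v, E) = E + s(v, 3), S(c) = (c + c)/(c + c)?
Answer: -3430405/17 ≈ -2.0179e+5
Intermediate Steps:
S(c) = 1 (S(c) = (2*c)/((2*c)) = (2*c)*(1/(2*c)) = 1)
W(v, E) = E + 1/v
(-62 - 423)*(W(17, S(-2)) + 415) = (-62 - 423)*((1 + 1/17) + 415) = -485*((1 + 1/17) + 415) = -485*(18/17 + 415) = -485*7073/17 = -3430405/17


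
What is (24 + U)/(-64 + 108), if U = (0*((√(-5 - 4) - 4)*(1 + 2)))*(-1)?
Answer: 6/11 ≈ 0.54545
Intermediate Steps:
U = 0 (U = (0*((√(-9) - 4)*3))*(-1) = (0*((3*I - 4)*3))*(-1) = (0*((-4 + 3*I)*3))*(-1) = (0*(-12 + 9*I))*(-1) = 0*(-1) = 0)
(24 + U)/(-64 + 108) = (24 + 0)/(-64 + 108) = 24/44 = (1/44)*24 = 6/11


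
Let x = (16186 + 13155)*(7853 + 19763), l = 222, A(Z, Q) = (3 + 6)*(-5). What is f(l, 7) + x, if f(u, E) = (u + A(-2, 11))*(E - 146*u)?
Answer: 804545371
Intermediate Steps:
A(Z, Q) = -45 (A(Z, Q) = 9*(-5) = -45)
f(u, E) = (-45 + u)*(E - 146*u) (f(u, E) = (u - 45)*(E - 146*u) = (-45 + u)*(E - 146*u))
x = 810281056 (x = 29341*27616 = 810281056)
f(l, 7) + x = (-146*222² - 45*7 + 6570*222 + 7*222) + 810281056 = (-146*49284 - 315 + 1458540 + 1554) + 810281056 = (-7195464 - 315 + 1458540 + 1554) + 810281056 = -5735685 + 810281056 = 804545371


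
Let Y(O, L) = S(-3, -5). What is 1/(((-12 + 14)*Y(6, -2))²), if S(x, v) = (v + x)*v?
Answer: 1/6400 ≈ 0.00015625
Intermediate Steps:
S(x, v) = v*(v + x)
Y(O, L) = 40 (Y(O, L) = -5*(-5 - 3) = -5*(-8) = 40)
1/(((-12 + 14)*Y(6, -2))²) = 1/(((-12 + 14)*40)²) = 1/((2*40)²) = 1/(80²) = 1/6400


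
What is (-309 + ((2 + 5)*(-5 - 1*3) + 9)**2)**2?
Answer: 3610000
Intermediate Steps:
(-309 + ((2 + 5)*(-5 - 1*3) + 9)**2)**2 = (-309 + (7*(-5 - 3) + 9)**2)**2 = (-309 + (7*(-8) + 9)**2)**2 = (-309 + (-56 + 9)**2)**2 = (-309 + (-47)**2)**2 = (-309 + 2209)**2 = 1900**2 = 3610000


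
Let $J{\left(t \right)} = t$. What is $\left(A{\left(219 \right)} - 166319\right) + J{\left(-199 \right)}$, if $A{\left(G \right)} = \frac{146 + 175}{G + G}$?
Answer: $- \frac{24311521}{146} \approx -1.6652 \cdot 10^{5}$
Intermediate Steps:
$A{\left(G \right)} = \frac{321}{2 G}$
$\left(A{\left(219 \right)} - 166319\right) + J{\left(-199 \right)} = \left(\frac{321}{2 \cdot 219} - 166319\right) - 199 = \left(\frac{321}{2} \cdot \frac{1}{219} - 166319\right) - 199 = \left(\frac{107}{146} - 166319\right) - 199 = - \frac{24282467}{146} - 199 = - \frac{24311521}{146}$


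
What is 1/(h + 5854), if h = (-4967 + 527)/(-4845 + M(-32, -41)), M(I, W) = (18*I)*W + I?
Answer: 18739/109693666 ≈ 0.00017083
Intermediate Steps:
M(I, W) = I + 18*I*W (M(I, W) = 18*I*W + I = I + 18*I*W)
h = -4440/18739 (h = (-4967 + 527)/(-4845 - 32*(1 + 18*(-41))) = -4440/(-4845 - 32*(1 - 738)) = -4440/(-4845 - 32*(-737)) = -4440/(-4845 + 23584) = -4440/18739 ≈ -0.23694)
1/(h + 5854) = 1/(-4440/18739 + 5854) = 1/(109693666/18739) = 18739/109693666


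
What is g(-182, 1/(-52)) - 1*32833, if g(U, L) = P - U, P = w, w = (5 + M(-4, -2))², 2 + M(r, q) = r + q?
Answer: -32642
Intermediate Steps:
M(r, q) = -2 + q + r (M(r, q) = -2 + (r + q) = -2 + (q + r) = -2 + q + r)
w = 9 (w = (5 + (-2 - 2 - 4))² = (5 - 8)² = (-3)² = 9)
P = 9
g(U, L) = 9 - U
g(-182, 1/(-52)) - 1*32833 = (9 - 1*(-182)) - 1*32833 = (9 + 182) - 32833 = 191 - 32833 = -32642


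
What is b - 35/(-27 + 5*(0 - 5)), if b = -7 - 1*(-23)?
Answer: 867/52 ≈ 16.673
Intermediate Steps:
b = 16 (b = -7 + 23 = 16)
b - 35/(-27 + 5*(0 - 5)) = 16 - 35/(-27 + 5*(0 - 5)) = 16 - 35/(-27 + 5*(-5)) = 16 - 35/(-27 - 25) = 16 - 35/(-52) = 16 - 35*(-1/52) = 16 + 35/52 = 867/52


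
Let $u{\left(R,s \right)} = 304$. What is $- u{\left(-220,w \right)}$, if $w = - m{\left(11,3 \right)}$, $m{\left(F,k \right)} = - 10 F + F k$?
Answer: $-304$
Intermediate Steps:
$w = 77$ ($w = - 11 \left(-10 + 3\right) = - 11 \left(-7\right) = \left(-1\right) \left(-77\right) = 77$)
$- u{\left(-220,w \right)} = \left(-1\right) 304 = -304$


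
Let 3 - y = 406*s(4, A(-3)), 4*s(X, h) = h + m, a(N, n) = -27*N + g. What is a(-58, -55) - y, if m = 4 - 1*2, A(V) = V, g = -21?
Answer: 2881/2 ≈ 1440.5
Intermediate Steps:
m = 2 (m = 4 - 2 = 2)
a(N, n) = -21 - 27*N (a(N, n) = -27*N - 21 = -21 - 27*N)
s(X, h) = ½ + h/4 (s(X, h) = (h + 2)/4 = (2 + h)/4 = ½ + h/4)
y = 209/2 (y = 3 - 406*(½ + (¼)*(-3)) = 3 - 406*(½ - ¾) = 3 - 406*(-1)/4 = 3 - 1*(-203/2) = 3 + 203/2 = 209/2 ≈ 104.50)
a(-58, -55) - y = (-21 - 27*(-58)) - 1*209/2 = (-21 + 1566) - 209/2 = 1545 - 209/2 = 2881/2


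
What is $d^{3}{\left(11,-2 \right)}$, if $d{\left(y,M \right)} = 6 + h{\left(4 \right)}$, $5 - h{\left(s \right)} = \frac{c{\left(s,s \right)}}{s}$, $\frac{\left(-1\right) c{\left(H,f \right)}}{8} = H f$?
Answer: $79507$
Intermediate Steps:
$c{\left(H,f \right)} = - 8 H f$
$h{\left(s \right)} = 5 + 8 s$ ($h{\left(s \right)} = 5 - \frac{\left(-8\right) s s}{s} = 5 - \frac{\left(-8\right) s^{2}}{s} = 5 - - 8 s = 5 + 8 s$)
$d{\left(y,M \right)} = 43$ ($d{\left(y,M \right)} = 6 + \left(5 + 8 \cdot 4\right) = 6 + \left(5 + 32\right) = 6 + 37 = 43$)
$d^{3}{\left(11,-2 \right)} = 43^{3} = 79507$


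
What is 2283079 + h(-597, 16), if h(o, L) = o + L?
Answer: 2282498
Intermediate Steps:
h(o, L) = L + o
2283079 + h(-597, 16) = 2283079 + (16 - 597) = 2283079 - 581 = 2282498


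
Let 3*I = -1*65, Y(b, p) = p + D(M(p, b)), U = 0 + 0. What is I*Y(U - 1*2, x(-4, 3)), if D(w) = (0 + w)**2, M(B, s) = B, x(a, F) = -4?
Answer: -260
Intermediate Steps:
U = 0
D(w) = w**2
Y(b, p) = p + p**2
I = -65/3 (I = (-1*65)/3 = (1/3)*(-65) = -65/3 ≈ -21.667)
I*Y(U - 1*2, x(-4, 3)) = -(-260)*(1 - 4)/3 = -(-260)*(-3)/3 = -65/3*12 = -260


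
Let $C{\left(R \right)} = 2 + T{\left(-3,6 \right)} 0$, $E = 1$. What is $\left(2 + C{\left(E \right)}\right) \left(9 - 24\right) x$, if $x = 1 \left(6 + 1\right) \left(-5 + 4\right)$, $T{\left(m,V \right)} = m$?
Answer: $420$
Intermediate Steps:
$C{\left(R \right)} = 2$ ($C{\left(R \right)} = 2 - 0 = 2 + 0 = 2$)
$x = -7$ ($x = 1 \cdot 7 \left(-1\right) = 1 \left(-7\right) = -7$)
$\left(2 + C{\left(E \right)}\right) \left(9 - 24\right) x = \left(2 + 2\right) \left(9 - 24\right) \left(-7\right) = 4 \left(\left(-15\right) \left(-7\right)\right) = 4 \cdot 105 = 420$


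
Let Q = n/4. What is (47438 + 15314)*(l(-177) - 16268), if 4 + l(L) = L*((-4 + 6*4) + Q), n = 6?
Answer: -1259903280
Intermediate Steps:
Q = 3/2 (Q = 6/4 = 6*(¼) = 3/2 ≈ 1.5000)
l(L) = -4 + 43*L/2 (l(L) = -4 + L*((-4 + 6*4) + 3/2) = -4 + L*((-4 + 24) + 3/2) = -4 + L*(20 + 3/2) = -4 + L*(43/2) = -4 + 43*L/2)
(47438 + 15314)*(l(-177) - 16268) = (47438 + 15314)*((-4 + (43/2)*(-177)) - 16268) = 62752*((-4 - 7611/2) - 16268) = 62752*(-7619/2 - 16268) = 62752*(-40155/2) = -1259903280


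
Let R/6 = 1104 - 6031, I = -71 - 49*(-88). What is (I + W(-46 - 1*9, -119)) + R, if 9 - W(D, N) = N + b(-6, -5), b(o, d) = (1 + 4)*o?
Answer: -25163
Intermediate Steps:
b(o, d) = 5*o
W(D, N) = 39 - N (W(D, N) = 9 - (N + 5*(-6)) = 9 - (N - 30) = 9 - (-30 + N) = 9 + (30 - N) = 39 - N)
I = 4241 (I = -71 + 4312 = 4241)
R = -29562 (R = 6*(1104 - 6031) = 6*(-4927) = -29562)
(I + W(-46 - 1*9, -119)) + R = (4241 + (39 - 1*(-119))) - 29562 = (4241 + (39 + 119)) - 29562 = (4241 + 158) - 29562 = 4399 - 29562 = -25163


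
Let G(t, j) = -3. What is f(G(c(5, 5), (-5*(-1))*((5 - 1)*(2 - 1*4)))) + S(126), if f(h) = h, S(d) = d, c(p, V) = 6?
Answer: 123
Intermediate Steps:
f(G(c(5, 5), (-5*(-1))*((5 - 1)*(2 - 1*4)))) + S(126) = -3 + 126 = 123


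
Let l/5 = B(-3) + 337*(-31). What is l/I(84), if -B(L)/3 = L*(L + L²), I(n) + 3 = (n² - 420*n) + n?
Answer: 51965/28143 ≈ 1.8465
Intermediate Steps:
I(n) = -3 + n² - 419*n (I(n) = -3 + ((n² - 420*n) + n) = -3 + (n² - 419*n) = -3 + n² - 419*n)
B(L) = -3*L*(L + L²)
l = -51965 (l = 5*(3*(-3)²*(-1 - 1*(-3)) + 337*(-31)) = 5*(3*9*(-1 + 3) - 10447) = 5*(3*9*2 - 10447) = 5*(54 - 10447) = 5*(-10393) = -51965)
l/I(84) = -51965/(-3 + 84² - 419*84) = -51965/(-3 + 7056 - 35196) = -51965/(-28143) = -51965*(-1/28143) = 51965/28143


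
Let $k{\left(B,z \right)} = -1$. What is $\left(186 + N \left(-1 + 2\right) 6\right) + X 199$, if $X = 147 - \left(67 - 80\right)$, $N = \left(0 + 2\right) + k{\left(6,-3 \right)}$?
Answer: $32032$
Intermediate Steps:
$N = 1$ ($N = \left(0 + 2\right) - 1 = 2 - 1 = 1$)
$X = 160$ ($X = 147 - -13 = 147 + 13 = 160$)
$\left(186 + N \left(-1 + 2\right) 6\right) + X 199 = \left(186 + 1 \left(-1 + 2\right) 6\right) + 160 \cdot 199 = \left(186 + 1 \cdot 1 \cdot 6\right) + 31840 = \left(186 + 1 \cdot 6\right) + 31840 = \left(186 + 6\right) + 31840 = 192 + 31840 = 32032$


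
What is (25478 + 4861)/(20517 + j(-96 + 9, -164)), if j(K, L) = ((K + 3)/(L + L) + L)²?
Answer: 203999436/318240637 ≈ 0.64102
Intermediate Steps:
j(K, L) = (L + (3 + K)/(2*L))² (j(K, L) = ((3 + K)/((2*L)) + L)² = ((3 + K)*(1/(2*L)) + L)² = ((3 + K)/(2*L) + L)² = (L + (3 + K)/(2*L))²)
(25478 + 4861)/(20517 + j(-96 + 9, -164)) = (25478 + 4861)/(20517 + (¼)*(3 + (-96 + 9) + 2*(-164)²)²/(-164)²) = 30339/(20517 + (¼)*(1/26896)*(3 - 87 + 2*26896)²) = 30339/(20517 + (¼)*(1/26896)*(3 - 87 + 53792)²) = 30339/(20517 + (¼)*(1/26896)*53708²) = 30339/(20517 + (¼)*(1/26896)*2884549264) = 30339/(20517 + 180284329/6724) = 30339/(318240637/6724) = 30339*(6724/318240637) = 203999436/318240637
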